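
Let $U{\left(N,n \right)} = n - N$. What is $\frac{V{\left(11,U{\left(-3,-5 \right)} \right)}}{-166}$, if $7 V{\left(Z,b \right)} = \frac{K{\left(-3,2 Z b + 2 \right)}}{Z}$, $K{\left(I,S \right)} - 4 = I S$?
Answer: $- \frac{65}{6391} \approx -0.010171$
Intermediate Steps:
$K{\left(I,S \right)} = 4 + I S$
$V{\left(Z,b \right)} = \frac{-2 - 6 Z b}{7 Z}$ ($V{\left(Z,b \right)} = \frac{\left(4 - 3 \left(2 Z b + 2\right)\right) \frac{1}{Z}}{7} = \frac{\left(4 - 3 \left(2 + 2 Z b\right)\right) \frac{1}{Z}}{7} = \frac{\left(4 - \left(6 + 6 Z b\right)\right) \frac{1}{Z}}{7} = \frac{\left(-2 - 6 Z b\right) \frac{1}{Z}}{7} = \frac{\frac{1}{Z} \left(-2 - 6 Z b\right)}{7} = \frac{-2 - 6 Z b}{7 Z}$)
$\frac{V{\left(11,U{\left(-3,-5 \right)} \right)}}{-166} = \frac{\frac{2}{7} \cdot \frac{1}{11} \left(-1 - 33 \left(-5 - -3\right)\right)}{-166} = \frac{2}{7} \cdot \frac{1}{11} \left(-1 - 33 \left(-5 + 3\right)\right) \left(- \frac{1}{166}\right) = \frac{2}{7} \cdot \frac{1}{11} \left(-1 - 33 \left(-2\right)\right) \left(- \frac{1}{166}\right) = \frac{2}{7} \cdot \frac{1}{11} \left(-1 + 66\right) \left(- \frac{1}{166}\right) = \frac{2}{7} \cdot \frac{1}{11} \cdot 65 \left(- \frac{1}{166}\right) = \frac{130}{77} \left(- \frac{1}{166}\right) = - \frac{65}{6391}$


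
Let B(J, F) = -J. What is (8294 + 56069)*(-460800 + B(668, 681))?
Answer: -29701464884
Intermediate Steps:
(8294 + 56069)*(-460800 + B(668, 681)) = (8294 + 56069)*(-460800 - 1*668) = 64363*(-460800 - 668) = 64363*(-461468) = -29701464884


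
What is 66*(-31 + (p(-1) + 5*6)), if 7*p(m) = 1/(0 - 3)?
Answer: -484/7 ≈ -69.143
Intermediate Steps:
p(m) = -1/21 (p(m) = 1/(7*(0 - 3)) = (⅐)/(-3) = (⅐)*(-⅓) = -1/21)
66*(-31 + (p(-1) + 5*6)) = 66*(-31 + (-1/21 + 5*6)) = 66*(-31 + (-1/21 + 30)) = 66*(-31 + 629/21) = 66*(-22/21) = -484/7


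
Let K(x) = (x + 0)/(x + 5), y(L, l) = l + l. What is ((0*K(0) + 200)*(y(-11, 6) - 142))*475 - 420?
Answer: -12350420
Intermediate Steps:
y(L, l) = 2*l
K(x) = x/(5 + x)
((0*K(0) + 200)*(y(-11, 6) - 142))*475 - 420 = ((0*(0/(5 + 0)) + 200)*(2*6 - 142))*475 - 420 = ((0*(0/5) + 200)*(12 - 142))*475 - 420 = ((0*(0*(⅕)) + 200)*(-130))*475 - 420 = ((0*0 + 200)*(-130))*475 - 420 = ((0 + 200)*(-130))*475 - 420 = (200*(-130))*475 - 420 = -26000*475 - 420 = -12350000 - 420 = -12350420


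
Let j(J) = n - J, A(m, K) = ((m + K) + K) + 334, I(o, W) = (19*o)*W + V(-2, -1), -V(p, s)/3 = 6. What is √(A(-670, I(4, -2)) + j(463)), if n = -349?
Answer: 4*I*√93 ≈ 38.575*I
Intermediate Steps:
V(p, s) = -18 (V(p, s) = -3*6 = -18)
I(o, W) = -18 + 19*W*o (I(o, W) = (19*o)*W - 18 = 19*W*o - 18 = -18 + 19*W*o)
A(m, K) = 334 + m + 2*K (A(m, K) = ((K + m) + K) + 334 = (m + 2*K) + 334 = 334 + m + 2*K)
j(J) = -349 - J
√(A(-670, I(4, -2)) + j(463)) = √((334 - 670 + 2*(-18 + 19*(-2)*4)) + (-349 - 1*463)) = √((334 - 670 + 2*(-18 - 152)) + (-349 - 463)) = √((334 - 670 + 2*(-170)) - 812) = √((334 - 670 - 340) - 812) = √(-676 - 812) = √(-1488) = 4*I*√93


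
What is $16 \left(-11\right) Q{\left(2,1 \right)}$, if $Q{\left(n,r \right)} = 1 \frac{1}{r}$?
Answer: $-176$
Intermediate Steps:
$Q{\left(n,r \right)} = \frac{1}{r}$
$16 \left(-11\right) Q{\left(2,1 \right)} = \frac{16 \left(-11\right)}{1} = \left(-176\right) 1 = -176$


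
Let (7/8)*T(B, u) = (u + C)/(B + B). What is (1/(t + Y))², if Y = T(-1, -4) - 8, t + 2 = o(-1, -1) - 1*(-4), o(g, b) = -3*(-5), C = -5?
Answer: 49/9801 ≈ 0.0049995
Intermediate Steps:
T(B, u) = 4*(-5 + u)/(7*B) (T(B, u) = 8*((u - 5)/(B + B))/7 = 8*((-5 + u)/((2*B)))/7 = 8*((-5 + u)*(1/(2*B)))/7 = 8*((-5 + u)/(2*B))/7 = 4*(-5 + u)/(7*B))
o(g, b) = 15
t = 17 (t = -2 + (15 - 1*(-4)) = -2 + (15 + 4) = -2 + 19 = 17)
Y = -20/7 (Y = (4/7)*(-5 - 4)/(-1) - 8 = (4/7)*(-1)*(-9) - 8 = 36/7 - 8 = -20/7 ≈ -2.8571)
(1/(t + Y))² = (1/(17 - 20/7))² = (1/(99/7))² = (7/99)² = 49/9801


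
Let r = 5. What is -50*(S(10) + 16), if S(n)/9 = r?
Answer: -3050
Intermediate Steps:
S(n) = 45 (S(n) = 9*5 = 45)
-50*(S(10) + 16) = -50*(45 + 16) = -50*61 = -3050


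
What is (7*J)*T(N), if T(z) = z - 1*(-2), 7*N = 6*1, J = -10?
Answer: -200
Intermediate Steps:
N = 6/7 (N = (6*1)/7 = (1/7)*6 = 6/7 ≈ 0.85714)
T(z) = 2 + z (T(z) = z + 2 = 2 + z)
(7*J)*T(N) = (7*(-10))*(2 + 6/7) = -70*20/7 = -200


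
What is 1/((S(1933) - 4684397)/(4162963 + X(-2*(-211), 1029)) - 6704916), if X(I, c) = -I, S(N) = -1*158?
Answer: -4162541/27909492436111 ≈ -1.4914e-7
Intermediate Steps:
S(N) = -158
1/((S(1933) - 4684397)/(4162963 + X(-2*(-211), 1029)) - 6704916) = 1/((-158 - 4684397)/(4162963 - (-2)*(-211)) - 6704916) = 1/(-4684555/(4162963 - 1*422) - 6704916) = 1/(-4684555/(4162963 - 422) - 6704916) = 1/(-4684555/4162541 - 6704916) = 1/(-27909492436111/4162541) = -4162541/27909492436111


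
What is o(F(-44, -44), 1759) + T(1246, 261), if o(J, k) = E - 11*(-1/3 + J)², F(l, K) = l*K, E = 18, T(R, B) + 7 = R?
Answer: -370922426/9 ≈ -4.1214e+7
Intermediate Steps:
T(R, B) = -7 + R
F(l, K) = K*l
o(J, k) = 18 - 11*(-⅓ + J)² (o(J, k) = 18 - 11*(-1/3 + J)² = 18 - 11*(-1*⅓ + J)² = 18 - 11*(-⅓ + J)²)
o(F(-44, -44), 1759) + T(1246, 261) = (18 - 11*(-1 + 3*(-44*(-44)))²/9) + (-7 + 1246) = (18 - 11*(-1 + 3*1936)²/9) + 1239 = (18 - 11*(-1 + 5808)²/9) + 1239 = (18 - 11/9*5807²) + 1239 = (18 - 11/9*33721249) + 1239 = (18 - 370933739/9) + 1239 = -370933577/9 + 1239 = -370922426/9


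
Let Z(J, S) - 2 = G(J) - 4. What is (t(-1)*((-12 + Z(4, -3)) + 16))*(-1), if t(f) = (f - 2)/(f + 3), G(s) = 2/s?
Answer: 15/4 ≈ 3.7500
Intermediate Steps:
t(f) = (-2 + f)/(3 + f)
Z(J, S) = -2 + 2/J (Z(J, S) = 2 + (2/J - 4) = 2 + (-4 + 2/J) = -2 + 2/J)
(t(-1)*((-12 + Z(4, -3)) + 16))*(-1) = (((-2 - 1)/(3 - 1))*((-12 + (-2 + 2/4)) + 16))*(-1) = ((-3/2)*((-12 + (-2 + 2*(¼))) + 16))*(-1) = (((½)*(-3))*((-12 + (-2 + ½)) + 16))*(-1) = -3*((-12 - 3/2) + 16)/2*(-1) = -3*(-27/2 + 16)/2*(-1) = -3/2*5/2*(-1) = -15/4*(-1) = 15/4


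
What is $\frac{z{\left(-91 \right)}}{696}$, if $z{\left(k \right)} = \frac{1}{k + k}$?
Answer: $- \frac{1}{126672} \approx -7.8944 \cdot 10^{-6}$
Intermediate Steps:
$z{\left(k \right)} = \frac{1}{2 k}$
$\frac{z{\left(-91 \right)}}{696} = \frac{\frac{1}{2} \frac{1}{-91}}{696} = \frac{1}{2} \left(- \frac{1}{91}\right) \frac{1}{696} = \left(- \frac{1}{182}\right) \frac{1}{696} = - \frac{1}{126672}$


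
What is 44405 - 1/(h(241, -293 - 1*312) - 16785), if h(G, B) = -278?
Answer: 757682516/17063 ≈ 44405.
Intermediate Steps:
44405 - 1/(h(241, -293 - 1*312) - 16785) = 44405 - 1/(-278 - 16785) = 44405 - 1/(-17063) = 44405 - 1*(-1/17063) = 44405 + 1/17063 = 757682516/17063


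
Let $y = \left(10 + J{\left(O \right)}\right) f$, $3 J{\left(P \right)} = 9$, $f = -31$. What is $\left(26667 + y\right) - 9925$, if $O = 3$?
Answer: $16339$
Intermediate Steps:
$J{\left(P \right)} = 3$ ($J{\left(P \right)} = \frac{1}{3} \cdot 9 = 3$)
$y = -403$ ($y = \left(10 + 3\right) \left(-31\right) = 13 \left(-31\right) = -403$)
$\left(26667 + y\right) - 9925 = \left(26667 - 403\right) - 9925 = 26264 - 9925 = 16339$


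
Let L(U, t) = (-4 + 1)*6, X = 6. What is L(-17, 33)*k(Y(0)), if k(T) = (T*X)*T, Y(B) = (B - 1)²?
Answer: -108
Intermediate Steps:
L(U, t) = -18 (L(U, t) = -3*6 = -18)
Y(B) = (-1 + B)²
k(T) = 6*T² (k(T) = (T*6)*T = (6*T)*T = 6*T²)
L(-17, 33)*k(Y(0)) = -108*((-1 + 0)²)² = -108*((-1)²)² = -108*1² = -108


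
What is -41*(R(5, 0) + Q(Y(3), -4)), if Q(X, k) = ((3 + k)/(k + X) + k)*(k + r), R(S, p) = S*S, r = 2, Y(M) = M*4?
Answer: -5453/4 ≈ -1363.3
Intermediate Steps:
Y(M) = 4*M
R(S, p) = S²
Q(X, k) = (2 + k)*(k + (3 + k)/(X + k)) (Q(X, k) = ((3 + k)/(k + X) + k)*(k + 2) = ((3 + k)/(X + k) + k)*(2 + k) = (k + (3 + k)/(X + k))*(2 + k) = (2 + k)*(k + (3 + k)/(X + k)))
-41*(R(5, 0) + Q(Y(3), -4)) = -41*(5² + (6 + (-4)³ + 3*(-4)² + 5*(-4) + (4*3)*(-4)² + 2*(4*3)*(-4))/(4*3 - 4)) = -41*(25 + (6 - 64 + 3*16 - 20 + 12*16 + 2*12*(-4))/(12 - 4)) = -41*(25 + (6 - 64 + 48 - 20 + 192 - 96)/8) = -41*(25 + (⅛)*66) = -41*(25 + 33/4) = -41*133/4 = -5453/4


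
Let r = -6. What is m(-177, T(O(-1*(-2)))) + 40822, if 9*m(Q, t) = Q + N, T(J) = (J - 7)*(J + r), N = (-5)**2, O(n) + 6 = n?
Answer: 367246/9 ≈ 40805.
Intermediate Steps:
O(n) = -6 + n
N = 25
T(J) = (-7 + J)*(-6 + J) (T(J) = (J - 7)*(J - 6) = (-7 + J)*(-6 + J))
m(Q, t) = 25/9 + Q/9 (m(Q, t) = (Q + 25)/9 = (25 + Q)/9 = 25/9 + Q/9)
m(-177, T(O(-1*(-2)))) + 40822 = (25/9 + (1/9)*(-177)) + 40822 = (25/9 - 59/3) + 40822 = -152/9 + 40822 = 367246/9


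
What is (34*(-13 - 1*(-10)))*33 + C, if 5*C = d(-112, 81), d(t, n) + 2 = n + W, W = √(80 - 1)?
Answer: -16751/5 + √79/5 ≈ -3348.4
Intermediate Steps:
W = √79 ≈ 8.8882
d(t, n) = -2 + n + √79 (d(t, n) = -2 + (n + √79) = -2 + n + √79)
C = 79/5 + √79/5 (C = (-2 + 81 + √79)/5 = (79 + √79)/5 = 79/5 + √79/5 ≈ 17.578)
(34*(-13 - 1*(-10)))*33 + C = (34*(-13 - 1*(-10)))*33 + (79/5 + √79/5) = (34*(-13 + 10))*33 + (79/5 + √79/5) = (34*(-3))*33 + (79/5 + √79/5) = -102*33 + (79/5 + √79/5) = -3366 + (79/5 + √79/5) = -16751/5 + √79/5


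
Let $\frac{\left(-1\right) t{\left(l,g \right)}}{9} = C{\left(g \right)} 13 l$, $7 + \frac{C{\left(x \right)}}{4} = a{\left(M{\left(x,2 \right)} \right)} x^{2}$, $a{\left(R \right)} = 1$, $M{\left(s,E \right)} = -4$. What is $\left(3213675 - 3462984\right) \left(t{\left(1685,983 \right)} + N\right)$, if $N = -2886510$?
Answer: $189971848977165630$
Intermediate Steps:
$C{\left(x \right)} = -28 + 4 x^{2}$ ($C{\left(x \right)} = -28 + 4 \cdot 1 x^{2} = -28 + 4 x^{2}$)
$t{\left(l,g \right)} = - 9 l \left(-364 + 52 g^{2}\right)$ ($t{\left(l,g \right)} = - 9 \left(-28 + 4 g^{2}\right) 13 l = - 9 \left(-364 + 52 g^{2}\right) l = - 9 l \left(-364 + 52 g^{2}\right)$)
$\left(3213675 - 3462984\right) \left(t{\left(1685,983 \right)} + N\right) = \left(3213675 - 3462984\right) \left(468 \cdot 1685 \left(7 - 983^{2}\right) - 2886510\right) = - 249309 \left(468 \cdot 1685 \left(7 - 966289\right) - 2886510\right) = - 249309 \left(468 \cdot 1685 \left(-966282\right) - 2886510\right) = - 249309 \left(-761990659560 - 2886510\right) = \left(-249309\right) \left(-761993546070\right) = 189971848977165630$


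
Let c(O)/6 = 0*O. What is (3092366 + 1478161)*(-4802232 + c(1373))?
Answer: -21948731016264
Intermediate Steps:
c(O) = 0 (c(O) = 6*(0*O) = 6*0 = 0)
(3092366 + 1478161)*(-4802232 + c(1373)) = (3092366 + 1478161)*(-4802232 + 0) = 4570527*(-4802232) = -21948731016264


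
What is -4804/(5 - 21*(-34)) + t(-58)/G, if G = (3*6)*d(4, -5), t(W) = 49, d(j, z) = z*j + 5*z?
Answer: -3926471/582390 ≈ -6.7420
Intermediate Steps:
d(j, z) = 5*z + j*z (d(j, z) = j*z + 5*z = 5*z + j*z)
G = -810 (G = (3*6)*(-5*(5 + 4)) = 18*(-5*9) = 18*(-45) = -810)
-4804/(5 - 21*(-34)) + t(-58)/G = -4804/(5 - 21*(-34)) + 49/(-810) = -4804/(5 + 714) + 49*(-1/810) = -4804/719 - 49/810 = -3926471/582390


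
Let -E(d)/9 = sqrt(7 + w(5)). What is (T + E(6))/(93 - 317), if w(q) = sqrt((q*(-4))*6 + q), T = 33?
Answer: -33/224 + 9*sqrt(7 + I*sqrt(115))/224 ≈ -0.020883 + 0.068458*I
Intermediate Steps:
w(q) = sqrt(23)*sqrt(-q) (w(q) = sqrt(-4*q*6 + q) = sqrt(-24*q + q) = sqrt(-23*q) = sqrt(23)*sqrt(-q))
E(d) = -9*sqrt(7 + I*sqrt(115)) (E(d) = -9*sqrt(7 + sqrt(23)*sqrt(-1*5)) = -9*sqrt(7 + sqrt(23)*sqrt(-5)) = -9*sqrt(7 + sqrt(23)*(I*sqrt(5))) = -9*sqrt(7 + I*sqrt(115)))
(T + E(6))/(93 - 317) = (33 - 9*sqrt(7 + I*sqrt(115)))/(93 - 317) = (33 - 9*sqrt(7 + I*sqrt(115)))/(-224) = (33 - 9*sqrt(7 + I*sqrt(115)))*(-1/224) = -33/224 + 9*sqrt(7 + I*sqrt(115))/224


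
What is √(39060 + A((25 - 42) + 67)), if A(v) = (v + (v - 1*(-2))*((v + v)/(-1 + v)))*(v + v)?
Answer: 66*√615/7 ≈ 233.82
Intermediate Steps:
A(v) = 2*v*(v + 2*v*(2 + v)/(-1 + v)) (A(v) = (v + (v + 2)*((2*v)/(-1 + v)))*(2*v) = (v + (2 + v)*(2*v/(-1 + v)))*(2*v) = (v + 2*v*(2 + v)/(-1 + v))*(2*v) = 2*v*(v + 2*v*(2 + v)/(-1 + v)))
√(39060 + A((25 - 42) + 67)) = √(39060 + 6*((25 - 42) + 67)²*(1 + ((25 - 42) + 67))/(-1 + ((25 - 42) + 67))) = √(39060 + 6*(-17 + 67)²*(1 + (-17 + 67))/(-1 + (-17 + 67))) = √(39060 + 6*50²*(1 + 50)/(-1 + 50)) = √(39060 + 6*2500*51/49) = √(39060 + 6*2500*(1/49)*51) = √(39060 + 765000/49) = √(2678940/49) = 66*√615/7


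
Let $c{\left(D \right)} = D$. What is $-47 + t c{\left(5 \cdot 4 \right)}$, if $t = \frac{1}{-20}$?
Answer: $-48$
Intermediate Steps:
$t = - \frac{1}{20} \approx -0.05$
$-47 + t c{\left(5 \cdot 4 \right)} = -47 - \frac{5 \cdot 4}{20} = -47 - 1 = -48$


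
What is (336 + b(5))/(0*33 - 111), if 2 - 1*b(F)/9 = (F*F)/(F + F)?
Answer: -221/74 ≈ -2.9865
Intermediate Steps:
b(F) = 18 - 9*F/2 (b(F) = 18 - 9*F*F/(F + F) = 18 - 9*F²/(2*F) = 18 - 9*F²*1/(2*F) = 18 - 9*F/2)
(336 + b(5))/(0*33 - 111) = (336 + (18 - 9/2*5))/(0*33 - 111) = (336 + (18 - 45/2))/(0 - 111) = (336 - 9/2)/(-111) = (663/2)*(-1/111) = -221/74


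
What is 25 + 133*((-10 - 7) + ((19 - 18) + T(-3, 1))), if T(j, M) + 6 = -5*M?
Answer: -3566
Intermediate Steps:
T(j, M) = -6 - 5*M
25 + 133*((-10 - 7) + ((19 - 18) + T(-3, 1))) = 25 + 133*((-10 - 7) + ((19 - 18) + (-6 - 5*1))) = 25 + 133*(-17 + (1 + (-6 - 5))) = 25 + 133*(-17 + (1 - 11)) = 25 + 133*(-17 - 10) = 25 + 133*(-27) = 25 - 3591 = -3566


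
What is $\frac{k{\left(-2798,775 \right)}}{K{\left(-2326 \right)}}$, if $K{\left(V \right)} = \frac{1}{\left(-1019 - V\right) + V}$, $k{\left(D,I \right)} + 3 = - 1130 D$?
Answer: $-3221810003$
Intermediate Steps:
$k{\left(D,I \right)} = -3 - 1130 D$
$K{\left(V \right)} = - \frac{1}{1019}$ ($K{\left(V \right)} = \frac{1}{-1019} = - \frac{1}{1019}$)
$\frac{k{\left(-2798,775 \right)}}{K{\left(-2326 \right)}} = \frac{-3 - -3161740}{- \frac{1}{1019}} = \left(-3 + 3161740\right) \left(-1019\right) = 3161737 \left(-1019\right) = -3221810003$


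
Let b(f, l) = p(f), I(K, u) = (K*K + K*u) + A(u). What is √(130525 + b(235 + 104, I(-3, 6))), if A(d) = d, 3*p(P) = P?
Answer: √130638 ≈ 361.44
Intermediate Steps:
p(P) = P/3
I(K, u) = u + K² + K*u (I(K, u) = (K*K + K*u) + u = (K² + K*u) + u = u + K² + K*u)
b(f, l) = f/3
√(130525 + b(235 + 104, I(-3, 6))) = √(130525 + (235 + 104)/3) = √(130525 + (⅓)*339) = √(130525 + 113) = √130638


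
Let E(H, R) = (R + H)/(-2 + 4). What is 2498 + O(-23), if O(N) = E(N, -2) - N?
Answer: 5017/2 ≈ 2508.5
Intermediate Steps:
E(H, R) = H/2 + R/2 (E(H, R) = (H + R)/2 = (H + R)*(1/2) = H/2 + R/2)
O(N) = -1 - N/2 (O(N) = (N/2 + (1/2)*(-2)) - N = (N/2 - 1) - N = (-1 + N/2) - N = -1 - N/2)
2498 + O(-23) = 2498 + (-1 - 1/2*(-23)) = 2498 + (-1 + 23/2) = 2498 + 21/2 = 5017/2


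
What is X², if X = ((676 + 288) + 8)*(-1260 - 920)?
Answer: 4489991481600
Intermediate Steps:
X = -2118960 (X = (964 + 8)*(-2180) = 972*(-2180) = -2118960)
X² = (-2118960)² = 4489991481600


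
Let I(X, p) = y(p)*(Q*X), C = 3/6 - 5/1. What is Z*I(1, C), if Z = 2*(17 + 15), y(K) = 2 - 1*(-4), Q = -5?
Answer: -1920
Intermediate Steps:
y(K) = 6 (y(K) = 2 + 4 = 6)
C = -9/2 (C = 3*(⅙) - 5*1 = ½ - 5 = -9/2 ≈ -4.5000)
I(X, p) = -30*X (I(X, p) = 6*(-5*X) = -30*X)
Z = 64 (Z = 2*32 = 64)
Z*I(1, C) = 64*(-30*1) = 64*(-30) = -1920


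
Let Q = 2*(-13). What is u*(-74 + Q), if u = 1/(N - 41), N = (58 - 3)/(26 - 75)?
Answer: 1225/516 ≈ 2.3740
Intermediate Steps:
N = -55/49 (N = 55/(-49) = 55*(-1/49) = -55/49 ≈ -1.1224)
Q = -26
u = -49/2064 (u = 1/(-55/49 - 41) = 1/(-2064/49) = -49/2064 ≈ -0.023740)
u*(-74 + Q) = -49*(-74 - 26)/2064 = -49/2064*(-100) = 1225/516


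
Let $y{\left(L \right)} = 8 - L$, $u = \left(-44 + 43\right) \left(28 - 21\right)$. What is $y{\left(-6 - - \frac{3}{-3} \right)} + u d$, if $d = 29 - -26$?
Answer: $-370$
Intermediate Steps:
$u = -7$ ($u = \left(-1\right) 7 = -7$)
$d = 55$ ($d = 29 + 26 = 55$)
$y{\left(-6 - - \frac{3}{-3} \right)} + u d = \left(8 - \left(-6 - - \frac{3}{-3}\right)\right) - 385 = \left(8 - \left(-6 - \left(-3\right) \left(- \frac{1}{3}\right)\right)\right) - 385 = \left(8 - \left(-6 - 1\right)\right) - 385 = \left(8 - -7\right) - 385 = \left(8 + 7\right) - 385 = 15 - 385 = -370$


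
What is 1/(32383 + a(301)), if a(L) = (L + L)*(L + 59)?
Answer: 1/249103 ≈ 4.0144e-6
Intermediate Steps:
a(L) = 2*L*(59 + L) (a(L) = (2*L)*(59 + L) = 2*L*(59 + L))
1/(32383 + a(301)) = 1/(32383 + 2*301*(59 + 301)) = 1/(32383 + 2*301*360) = 1/(32383 + 216720) = 1/249103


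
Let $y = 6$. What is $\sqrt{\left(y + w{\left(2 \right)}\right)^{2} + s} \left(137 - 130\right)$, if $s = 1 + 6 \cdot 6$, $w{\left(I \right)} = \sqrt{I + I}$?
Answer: $7 \sqrt{101} \approx 70.349$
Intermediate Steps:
$w{\left(I \right)} = \sqrt{2} \sqrt{I}$ ($w{\left(I \right)} = \sqrt{2 I} = \sqrt{2} \sqrt{I}$)
$s = 37$ ($s = 1 + 36 = 37$)
$\sqrt{\left(y + w{\left(2 \right)}\right)^{2} + s} \left(137 - 130\right) = \sqrt{\left(6 + \sqrt{2} \sqrt{2}\right)^{2} + 37} \left(137 - 130\right) = \sqrt{\left(6 + 2\right)^{2} + 37} \cdot 7 = \sqrt{8^{2} + 37} \cdot 7 = \sqrt{64 + 37} \cdot 7 = \sqrt{101} \cdot 7 = 7 \sqrt{101}$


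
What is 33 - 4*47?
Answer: -155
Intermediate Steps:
33 - 4*47 = 33 - 188 = -155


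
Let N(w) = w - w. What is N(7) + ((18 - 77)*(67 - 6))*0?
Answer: 0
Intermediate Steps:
N(w) = 0
N(7) + ((18 - 77)*(67 - 6))*0 = 0 + ((18 - 77)*(67 - 6))*0 = 0 - 59*61*0 = 0 - 3599*0 = 0 + 0 = 0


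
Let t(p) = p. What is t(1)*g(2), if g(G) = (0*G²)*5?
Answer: 0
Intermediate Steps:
g(G) = 0 (g(G) = 0*5 = 0)
t(1)*g(2) = 1*0 = 0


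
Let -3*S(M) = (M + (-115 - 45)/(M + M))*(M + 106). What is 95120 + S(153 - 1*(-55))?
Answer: 2862194/39 ≈ 73390.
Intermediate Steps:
S(M) = -(106 + M)*(M - 80/M)/3 (S(M) = -(M + (-115 - 45)/(M + M))*(M + 106)/3 = -(M - 160*1/(2*M))*(106 + M)/3 = -(M - 80/M)*(106 + M)/3 = -(106 + M)*(M - 80/M)/3)
95120 + S(153 - 1*(-55)) = 95120 + (8480 - (153 - 1*(-55))*(-80 + (153 - 1*(-55))² + 106*(153 - 1*(-55))))/(3*(153 - 1*(-55))) = 95120 + (8480 - (153 + 55)*(-80 + (153 + 55)² + 106*(153 + 55)))/(3*(153 + 55)) = 95120 + (⅓)*(8480 - 1*208*(-80 + 208² + 106*208))/208 = 95120 + (⅓)*(1/208)*(8480 - 1*208*(-80 + 43264 + 22048)) = 95120 + (⅓)*(1/208)*(8480 - 1*208*65232) = 95120 + (⅓)*(1/208)*(8480 - 13568256) = 95120 + (⅓)*(1/208)*(-13559776) = 95120 - 847486/39 = 2862194/39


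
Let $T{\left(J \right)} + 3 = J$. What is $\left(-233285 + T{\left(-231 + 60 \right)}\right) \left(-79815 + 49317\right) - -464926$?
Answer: $7120497508$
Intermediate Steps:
$T{\left(J \right)} = -3 + J$
$\left(-233285 + T{\left(-231 + 60 \right)}\right) \left(-79815 + 49317\right) - -464926 = \left(-233285 + \left(-3 + \left(-231 + 60\right)\right)\right) \left(-79815 + 49317\right) - -464926 = \left(-233285 - 174\right) \left(-30498\right) + 464926 = \left(-233459\right) \left(-30498\right) + 464926 = 7120032582 + 464926 = 7120497508$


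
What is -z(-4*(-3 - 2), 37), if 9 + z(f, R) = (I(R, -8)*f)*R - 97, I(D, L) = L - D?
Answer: 33406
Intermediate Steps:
z(f, R) = -106 + R*f*(-8 - R) (z(f, R) = -9 + (((-8 - R)*f)*R - 97) = -9 + ((f*(-8 - R))*R - 97) = -9 + (R*f*(-8 - R) - 97) = -9 + (-97 + R*f*(-8 - R)) = -106 + R*f*(-8 - R))
-z(-4*(-3 - 2), 37) = -(-106 - 1*37*(-4*(-3 - 2))*(8 + 37)) = -(-106 - 1*37*(-4*(-5))*45) = -(-106 - 1*37*20*45) = -(-106 - 33300) = -1*(-33406) = 33406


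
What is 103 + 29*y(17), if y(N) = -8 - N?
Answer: -622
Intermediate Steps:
103 + 29*y(17) = 103 + 29*(-8 - 1*17) = 103 + 29*(-8 - 17) = 103 + 29*(-25) = 103 - 725 = -622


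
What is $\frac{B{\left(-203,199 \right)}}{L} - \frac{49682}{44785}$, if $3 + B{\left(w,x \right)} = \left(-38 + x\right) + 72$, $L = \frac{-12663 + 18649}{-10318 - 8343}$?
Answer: $- \frac{96257980001}{134041505} \approx -718.12$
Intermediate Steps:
$L = - \frac{5986}{18661}$ ($L = \frac{5986}{-18661} = 5986 \left(- \frac{1}{18661}\right) = - \frac{5986}{18661} \approx -0.32078$)
$B{\left(w,x \right)} = 31 + x$ ($B{\left(w,x \right)} = -3 + \left(\left(-38 + x\right) + 72\right) = -3 + \left(34 + x\right) = 31 + x$)
$\frac{B{\left(-203,199 \right)}}{L} - \frac{49682}{44785} = \frac{31 + 199}{- \frac{5986}{18661}} - \frac{49682}{44785} = 230 \left(- \frac{18661}{5986}\right) - \frac{49682}{44785} = - \frac{2146015}{2993} - \frac{49682}{44785} = - \frac{96257980001}{134041505}$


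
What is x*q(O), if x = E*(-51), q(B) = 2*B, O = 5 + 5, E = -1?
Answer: 1020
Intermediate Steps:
O = 10
x = 51 (x = -1*(-51) = 51)
x*q(O) = 51*(2*10) = 51*20 = 1020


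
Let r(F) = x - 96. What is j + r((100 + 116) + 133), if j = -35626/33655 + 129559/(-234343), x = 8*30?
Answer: 1122992155897/7886813665 ≈ 142.39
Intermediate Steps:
x = 240
j = -12709011863/7886813665 (j = -35626*1/33655 + 129559*(-1/234343) = -35626/33655 - 129559/234343 = -12709011863/7886813665 ≈ -1.6114)
r(F) = 144 (r(F) = 240 - 96 = 144)
j + r((100 + 116) + 133) = -12709011863/7886813665 + 144 = 1122992155897/7886813665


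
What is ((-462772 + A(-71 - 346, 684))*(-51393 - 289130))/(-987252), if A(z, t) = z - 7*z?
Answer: -78366260605/493626 ≈ -1.5876e+5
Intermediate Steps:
A(z, t) = -6*z
((-462772 + A(-71 - 346, 684))*(-51393 - 289130))/(-987252) = ((-462772 - 6*(-71 - 346))*(-51393 - 289130))/(-987252) = ((-462772 - 6*(-417))*(-340523))*(-1/987252) = ((-462772 + 2502)*(-340523))*(-1/987252) = -460270*(-340523)*(-1/987252) = 156732521210*(-1/987252) = -78366260605/493626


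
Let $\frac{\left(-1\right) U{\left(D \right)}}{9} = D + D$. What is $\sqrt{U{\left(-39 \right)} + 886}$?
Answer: $2 \sqrt{397} \approx 39.85$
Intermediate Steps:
$U{\left(D \right)} = - 18 D$ ($U{\left(D \right)} = - 9 \left(D + D\right) = - 9 \cdot 2 D = - 18 D$)
$\sqrt{U{\left(-39 \right)} + 886} = \sqrt{\left(-18\right) \left(-39\right) + 886} = \sqrt{702 + 886} = \sqrt{1588} = 2 \sqrt{397}$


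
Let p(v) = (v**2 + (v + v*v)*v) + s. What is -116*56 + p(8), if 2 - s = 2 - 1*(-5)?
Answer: -5861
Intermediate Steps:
s = -5 (s = 2 - (2 - 1*(-5)) = 2 - (2 + 5) = 2 - 1*7 = 2 - 7 = -5)
p(v) = -5 + v**2 + v*(v + v**2) (p(v) = (v**2 + (v + v*v)*v) - 5 = (v**2 + (v + v**2)*v) - 5 = (v**2 + v*(v + v**2)) - 5 = -5 + v**2 + v*(v + v**2))
-116*56 + p(8) = -116*56 + (-5 + 8**3 + 2*8**2) = -6496 + (-5 + 512 + 2*64) = -6496 + (-5 + 512 + 128) = -6496 + 635 = -5861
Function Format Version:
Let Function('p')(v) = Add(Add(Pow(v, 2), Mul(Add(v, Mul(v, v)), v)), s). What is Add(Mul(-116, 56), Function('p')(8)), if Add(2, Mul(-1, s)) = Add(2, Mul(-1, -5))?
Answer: -5861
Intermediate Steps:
s = -5 (s = Add(2, Mul(-1, Add(2, Mul(-1, -5)))) = Add(2, Mul(-1, Add(2, 5))) = Add(2, Mul(-1, 7)) = Add(2, -7) = -5)
Function('p')(v) = Add(-5, Pow(v, 2), Mul(v, Add(v, Pow(v, 2)))) (Function('p')(v) = Add(Add(Pow(v, 2), Mul(Add(v, Mul(v, v)), v)), -5) = Add(Add(Pow(v, 2), Mul(Add(v, Pow(v, 2)), v)), -5) = Add(Add(Pow(v, 2), Mul(v, Add(v, Pow(v, 2)))), -5) = Add(-5, Pow(v, 2), Mul(v, Add(v, Pow(v, 2)))))
Add(Mul(-116, 56), Function('p')(8)) = Add(Mul(-116, 56), Add(-5, Pow(8, 3), Mul(2, Pow(8, 2)))) = Add(-6496, Add(-5, 512, Mul(2, 64))) = Add(-6496, Add(-5, 512, 128)) = Add(-6496, 635) = -5861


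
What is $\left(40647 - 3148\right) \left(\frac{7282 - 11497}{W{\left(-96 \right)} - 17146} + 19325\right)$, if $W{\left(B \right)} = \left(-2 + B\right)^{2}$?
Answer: $\frac{1821868478045}{2514} \approx 7.2469 \cdot 10^{8}$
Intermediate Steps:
$\left(40647 - 3148\right) \left(\frac{7282 - 11497}{W{\left(-96 \right)} - 17146} + 19325\right) = \left(40647 - 3148\right) \left(\frac{7282 - 11497}{\left(-2 - 96\right)^{2} - 17146} + 19325\right) = 37499 \left(- \frac{4215}{\left(-98\right)^{2} - 17146} + 19325\right) = 37499 \left(- \frac{4215}{9604 - 17146} + 19325\right) = 37499 \left(- \frac{4215}{-7542} + 19325\right) = 37499 \left(\left(-4215\right) \left(- \frac{1}{7542}\right) + 19325\right) = 37499 \left(\frac{1405}{2514} + 19325\right) = 37499 \cdot \frac{48584455}{2514} = \frac{1821868478045}{2514}$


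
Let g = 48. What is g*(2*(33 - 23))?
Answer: 960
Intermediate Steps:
g*(2*(33 - 23)) = 48*(2*(33 - 23)) = 48*(2*10) = 48*20 = 960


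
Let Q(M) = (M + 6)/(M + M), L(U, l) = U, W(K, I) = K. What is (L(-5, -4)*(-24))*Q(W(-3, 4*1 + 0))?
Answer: -60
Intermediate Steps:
Q(M) = (6 + M)/(2*M) (Q(M) = (6 + M)/((2*M)) = (6 + M)*(1/(2*M)) = (6 + M)/(2*M))
(L(-5, -4)*(-24))*Q(W(-3, 4*1 + 0)) = (-5*(-24))*((1/2)*(6 - 3)/(-3)) = 120*((1/2)*(-1/3)*3) = 120*(-1/2) = -60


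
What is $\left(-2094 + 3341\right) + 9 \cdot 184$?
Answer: $2903$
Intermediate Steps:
$\left(-2094 + 3341\right) + 9 \cdot 184 = 1247 + 1656 = 2903$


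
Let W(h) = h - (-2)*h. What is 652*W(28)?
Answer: 54768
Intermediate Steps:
W(h) = 3*h (W(h) = h + 2*h = 3*h)
652*W(28) = 652*(3*28) = 652*84 = 54768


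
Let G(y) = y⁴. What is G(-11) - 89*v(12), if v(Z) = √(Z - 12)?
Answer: 14641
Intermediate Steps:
v(Z) = √(-12 + Z)
G(-11) - 89*v(12) = (-11)⁴ - 89*√(-12 + 12) = 14641 - 89*√0 = 14641 - 89*0 = 14641 + 0 = 14641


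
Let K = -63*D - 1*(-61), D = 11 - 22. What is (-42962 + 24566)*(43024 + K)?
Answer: -805340088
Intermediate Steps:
D = -11
K = 754 (K = -63*(-11) - 1*(-61) = 693 + 61 = 754)
(-42962 + 24566)*(43024 + K) = (-42962 + 24566)*(43024 + 754) = -18396*43778 = -805340088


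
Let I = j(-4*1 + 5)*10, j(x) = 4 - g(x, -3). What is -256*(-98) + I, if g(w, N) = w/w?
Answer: 25118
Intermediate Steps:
g(w, N) = 1
j(x) = 3 (j(x) = 4 - 1*1 = 4 - 1 = 3)
I = 30 (I = 3*10 = 30)
-256*(-98) + I = -256*(-98) + 30 = 25088 + 30 = 25118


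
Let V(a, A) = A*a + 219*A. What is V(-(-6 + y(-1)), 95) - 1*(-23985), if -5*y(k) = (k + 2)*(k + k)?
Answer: 45322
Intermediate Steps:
y(k) = -2*k*(2 + k)/5 (y(k) = -(k + 2)*(k + k)/5 = -(2 + k)*2*k/5 = -2*k*(2 + k)/5)
V(a, A) = 219*A + A*a
V(-(-6 + y(-1)), 95) - 1*(-23985) = 95*(219 - (-6 - 2/5*(-1)*(2 - 1))) - 1*(-23985) = 95*(219 - (-6 - 2/5*(-1)*1)) + 23985 = 95*(219 - (-6 + 2/5)) + 23985 = 95*(219 - 1*(-28/5)) + 23985 = 95*(219 + 28/5) + 23985 = 95*(1123/5) + 23985 = 21337 + 23985 = 45322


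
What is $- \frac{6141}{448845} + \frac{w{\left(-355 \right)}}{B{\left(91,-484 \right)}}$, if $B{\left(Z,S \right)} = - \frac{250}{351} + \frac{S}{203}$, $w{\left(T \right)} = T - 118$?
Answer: $\frac{219216225419}{1435224170} \approx 152.74$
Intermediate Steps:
$w{\left(T \right)} = -118 + T$ ($w{\left(T \right)} = T - 118 = -118 + T$)
$B{\left(Z,S \right)} = - \frac{250}{351} + \frac{S}{203}$ ($B{\left(Z,S \right)} = \left(-250\right) \frac{1}{351} + S \frac{1}{203} = - \frac{250}{351} + \frac{S}{203}$)
$- \frac{6141}{448845} + \frac{w{\left(-355 \right)}}{B{\left(91,-484 \right)}} = - \frac{6141}{448845} + \frac{-118 - 355}{- \frac{250}{351} + \frac{1}{203} \left(-484\right)} = \left(-6141\right) \frac{1}{448845} - \frac{473}{- \frac{250}{351} - \frac{484}{203}} = - \frac{89}{6505} - \frac{473}{- \frac{220634}{71253}} = - \frac{89}{6505} - - \frac{33702669}{220634} = - \frac{89}{6505} + \frac{33702669}{220634} = \frac{219216225419}{1435224170}$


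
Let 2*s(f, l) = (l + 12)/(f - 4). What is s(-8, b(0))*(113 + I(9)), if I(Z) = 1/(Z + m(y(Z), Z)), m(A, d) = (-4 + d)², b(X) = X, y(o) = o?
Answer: -3843/68 ≈ -56.515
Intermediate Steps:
I(Z) = 1/(Z + (-4 + Z)²)
s(f, l) = (12 + l)/(2*(-4 + f)) (s(f, l) = ((l + 12)/(f - 4))/2 = ((12 + l)/(-4 + f))/2 = (12 + l)/(2*(-4 + f)))
s(-8, b(0))*(113 + I(9)) = ((12 + 0)/(2*(-4 - 8)))*(113 + 1/(9 + (-4 + 9)²)) = ((½)*12/(-12))*(113 + 1/(9 + 5²)) = ((½)*(-1/12)*12)*(113 + 1/(9 + 25)) = -(113 + 1/34)/2 = -½*3843/34 = -3843/68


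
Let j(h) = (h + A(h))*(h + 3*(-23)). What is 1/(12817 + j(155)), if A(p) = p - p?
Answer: 1/26147 ≈ 3.8245e-5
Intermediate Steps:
A(p) = 0
j(h) = h*(-69 + h) (j(h) = (h + 0)*(h + 3*(-23)) = h*(h - 69) = h*(-69 + h))
1/(12817 + j(155)) = 1/(12817 + 155*(-69 + 155)) = 1/(12817 + 155*86) = 1/(12817 + 13330) = 1/26147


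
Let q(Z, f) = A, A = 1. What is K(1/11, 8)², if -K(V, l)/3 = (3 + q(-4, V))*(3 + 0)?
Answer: 1296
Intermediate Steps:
q(Z, f) = 1
K(V, l) = -36 (K(V, l) = -3*(3 + 1)*(3 + 0) = -12*3 = -3*12 = -36)
K(1/11, 8)² = (-36)² = 1296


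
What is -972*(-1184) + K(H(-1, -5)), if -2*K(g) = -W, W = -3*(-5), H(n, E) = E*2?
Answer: 2301711/2 ≈ 1.1509e+6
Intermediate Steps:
H(n, E) = 2*E
W = 15
K(g) = 15/2 (K(g) = -(-1)*15/2 = -½*(-15) = 15/2)
-972*(-1184) + K(H(-1, -5)) = -972*(-1184) + 15/2 = 1150848 + 15/2 = 2301711/2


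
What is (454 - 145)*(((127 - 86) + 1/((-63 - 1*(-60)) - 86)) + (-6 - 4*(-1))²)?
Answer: 1237236/89 ≈ 13902.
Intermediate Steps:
(454 - 145)*(((127 - 86) + 1/((-63 - 1*(-60)) - 86)) + (-6 - 4*(-1))²) = 309*((41 + 1/((-63 + 60) - 86)) + (-6 + 4)²) = 309*((41 + 1/(-3 - 86)) + (-2)²) = 309*((41 + 1/(-89)) + 4) = 309*((41 - 1/89) + 4) = 309*(3648/89 + 4) = 309*(4004/89) = 1237236/89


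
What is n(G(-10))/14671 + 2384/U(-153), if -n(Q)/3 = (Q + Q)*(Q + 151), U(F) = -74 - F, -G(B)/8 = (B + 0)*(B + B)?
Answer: -1063945936/1159009 ≈ -917.98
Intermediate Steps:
G(B) = -16*B² (G(B) = -8*(B + 0)*(B + B) = -8*B*2*B = -16*B²)
n(Q) = -6*Q*(151 + Q) (n(Q) = -3*(Q + Q)*(Q + 151) = -3*2*Q*(151 + Q) = -6*Q*(151 + Q))
n(G(-10))/14671 + 2384/U(-153) = -6*(-16*(-10)²)*(151 - 16*(-10)²)/14671 + 2384/(-74 - 1*(-153)) = -6*(-16*100)*(151 - 16*100)*(1/14671) + 2384/(-74 + 153) = -6*(-1600)*(151 - 1600)*(1/14671) + 2384/79 = -6*(-1600)*(-1449)*(1/14671) + 2384*(1/79) = -13910400*1/14671 + 2384/79 = -13910400/14671 + 2384/79 = -1063945936/1159009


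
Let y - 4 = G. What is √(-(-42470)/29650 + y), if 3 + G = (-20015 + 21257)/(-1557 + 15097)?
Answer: √40681251527610/4014610 ≈ 1.5887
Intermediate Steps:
G = -19689/6770 (G = -3 + (-20015 + 21257)/(-1557 + 15097) = -3 + 1242/13540 = -3 + 1242*(1/13540) = -3 + 621/6770 = -19689/6770 ≈ -2.9083)
y = 7391/6770 (y = 4 - 19689/6770 = 7391/6770 ≈ 1.0917)
√(-(-42470)/29650 + y) = √(-(-42470)/29650 + 7391/6770) = √(-1*(-4247/2965) + 7391/6770) = √(4247/2965 + 7391/6770) = √(10133301/4014610) = √40681251527610/4014610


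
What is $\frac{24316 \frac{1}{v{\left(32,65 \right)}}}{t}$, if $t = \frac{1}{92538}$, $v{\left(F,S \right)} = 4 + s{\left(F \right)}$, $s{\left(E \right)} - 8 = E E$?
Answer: $\frac{562538502}{259} \approx 2.172 \cdot 10^{6}$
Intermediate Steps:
$s{\left(E \right)} = 8 + E^{2}$ ($s{\left(E \right)} = 8 + E E = 8 + E^{2}$)
$v{\left(F,S \right)} = 12 + F^{2}$ ($v{\left(F,S \right)} = 4 + \left(8 + F^{2}\right) = 12 + F^{2}$)
$t = \frac{1}{92538} \approx 1.0806 \cdot 10^{-5}$
$\frac{24316 \frac{1}{v{\left(32,65 \right)}}}{t} = \frac{24316}{12 + 32^{2}} \frac{1}{\frac{1}{92538}} = \frac{24316}{12 + 1024} \cdot 92538 = \frac{24316}{1036} \cdot 92538 = 24316 \cdot \frac{1}{1036} \cdot 92538 = \frac{6079}{259} \cdot 92538 = \frac{562538502}{259}$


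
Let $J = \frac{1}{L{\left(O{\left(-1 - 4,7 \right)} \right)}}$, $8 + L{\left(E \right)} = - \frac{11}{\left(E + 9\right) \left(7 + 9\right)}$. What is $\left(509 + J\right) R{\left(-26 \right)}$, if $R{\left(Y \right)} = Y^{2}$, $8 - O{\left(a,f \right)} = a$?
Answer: $\frac{88407956}{257} \approx 3.44 \cdot 10^{5}$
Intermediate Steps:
$O{\left(a,f \right)} = 8 - a$
$L{\left(E \right)} = -8 - \frac{11}{144 + 16 E}$ ($L{\left(E \right)} = -8 - \frac{11}{\left(E + 9\right) \left(7 + 9\right)} = -8 - \frac{11}{\left(9 + E\right) 16} = -8 - \frac{11}{144 + 16 E}$)
$J = - \frac{32}{257}$ ($J = \frac{1}{\frac{1}{16} \frac{1}{9 + \left(8 - \left(-1 - 4\right)\right)} \left(-1163 - 128 \left(8 - \left(-1 - 4\right)\right)\right)} = \frac{1}{\frac{1}{16} \frac{1}{9 + \left(8 - -5\right)} \left(-1163 - 128 \left(8 - -5\right)\right)} = \frac{1}{\frac{1}{16} \frac{1}{9 + \left(8 + 5\right)} \left(-1163 - 128 \left(8 + 5\right)\right)} = \frac{1}{\frac{1}{16} \frac{1}{9 + 13} \left(-1163 - 1664\right)} = \frac{1}{\frac{1}{16} \cdot \frac{1}{22} \left(-1163 - 1664\right)} = \frac{1}{\frac{1}{16} \cdot \frac{1}{22} \left(-2827\right)} = \frac{1}{- \frac{257}{32}} = - \frac{32}{257} \approx -0.12451$)
$\left(509 + J\right) R{\left(-26 \right)} = \left(509 - \frac{32}{257}\right) \left(-26\right)^{2} = \frac{130781}{257} \cdot 676 = \frac{88407956}{257}$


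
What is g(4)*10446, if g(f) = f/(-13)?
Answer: -41784/13 ≈ -3214.2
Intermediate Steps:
g(f) = -f/13 (g(f) = f*(-1/13) = -f/13)
g(4)*10446 = -1/13*4*10446 = -4/13*10446 = -41784/13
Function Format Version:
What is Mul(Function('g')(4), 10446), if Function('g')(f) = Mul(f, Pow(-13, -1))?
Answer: Rational(-41784, 13) ≈ -3214.2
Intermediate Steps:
Function('g')(f) = Mul(Rational(-1, 13), f) (Function('g')(f) = Mul(f, Rational(-1, 13)) = Mul(Rational(-1, 13), f))
Mul(Function('g')(4), 10446) = Mul(Mul(Rational(-1, 13), 4), 10446) = Mul(Rational(-4, 13), 10446) = Rational(-41784, 13)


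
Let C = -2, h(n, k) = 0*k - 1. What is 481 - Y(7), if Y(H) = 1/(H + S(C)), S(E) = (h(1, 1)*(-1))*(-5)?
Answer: 961/2 ≈ 480.50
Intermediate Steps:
h(n, k) = -1 (h(n, k) = 0 - 1 = -1)
S(E) = -5 (S(E) = -1*(-1)*(-5) = 1*(-5) = -5)
Y(H) = 1/(-5 + H) (Y(H) = 1/(H - 5) = 1/(-5 + H))
481 - Y(7) = 481 - 1/(-5 + 7) = 481 - 1/2 = 961/2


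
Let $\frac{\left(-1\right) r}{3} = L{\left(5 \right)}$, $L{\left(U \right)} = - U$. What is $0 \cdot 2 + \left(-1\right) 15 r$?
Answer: $-225$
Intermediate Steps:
$r = 15$ ($r = - 3 \left(\left(-1\right) 5\right) = \left(-3\right) \left(-5\right) = 15$)
$0 \cdot 2 + \left(-1\right) 15 r = 0 \cdot 2 + \left(-1\right) 15 \cdot 15 = 0 - 225 = -225$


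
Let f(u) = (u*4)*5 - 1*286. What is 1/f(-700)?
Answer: -1/14286 ≈ -6.9999e-5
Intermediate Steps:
f(u) = -286 + 20*u (f(u) = (4*u)*5 - 286 = 20*u - 286 = -286 + 20*u)
1/f(-700) = 1/(-286 + 20*(-700)) = 1/(-286 - 14000) = 1/(-14286) = -1/14286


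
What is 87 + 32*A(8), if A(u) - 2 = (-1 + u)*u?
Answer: 1943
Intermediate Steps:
A(u) = 2 + u*(-1 + u) (A(u) = 2 + (-1 + u)*u = 2 + u*(-1 + u))
87 + 32*A(8) = 87 + 32*(2 + 8² - 1*8) = 87 + 32*(2 + 64 - 8) = 87 + 32*58 = 87 + 1856 = 1943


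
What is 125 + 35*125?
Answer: 4500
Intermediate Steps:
125 + 35*125 = 125 + 4375 = 4500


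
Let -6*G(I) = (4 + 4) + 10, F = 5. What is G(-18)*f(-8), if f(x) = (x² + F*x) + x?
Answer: -48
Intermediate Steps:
G(I) = -3 (G(I) = -((4 + 4) + 10)/6 = -(8 + 10)/6 = -⅙*18 = -3)
f(x) = x² + 6*x (f(x) = (x² + 5*x) + x = x² + 6*x)
G(-18)*f(-8) = -(-24)*(6 - 8) = -(-24)*(-2) = -3*16 = -48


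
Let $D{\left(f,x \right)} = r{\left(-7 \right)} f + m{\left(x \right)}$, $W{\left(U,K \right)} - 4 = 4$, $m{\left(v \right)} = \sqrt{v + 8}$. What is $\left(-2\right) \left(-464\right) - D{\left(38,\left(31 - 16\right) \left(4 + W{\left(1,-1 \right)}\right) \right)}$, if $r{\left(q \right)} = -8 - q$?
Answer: $966 - 2 \sqrt{47} \approx 952.29$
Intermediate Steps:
$m{\left(v \right)} = \sqrt{8 + v}$
$W{\left(U,K \right)} = 8$ ($W{\left(U,K \right)} = 4 + 4 = 8$)
$D{\left(f,x \right)} = \sqrt{8 + x} - f$ ($D{\left(f,x \right)} = \left(-8 - -7\right) f + \sqrt{8 + x} = \left(-8 + 7\right) f + \sqrt{8 + x} = - f + \sqrt{8 + x} = \sqrt{8 + x} - f$)
$\left(-2\right) \left(-464\right) - D{\left(38,\left(31 - 16\right) \left(4 + W{\left(1,-1 \right)}\right) \right)} = \left(-2\right) \left(-464\right) - \left(\sqrt{8 + \left(31 - 16\right) \left(4 + 8\right)} - 38\right) = 928 - \left(\sqrt{8 + 15 \cdot 12} - 38\right) = 928 - \left(\sqrt{8 + 180} - 38\right) = 928 - \left(\sqrt{188} - 38\right) = 928 - \left(2 \sqrt{47} - 38\right) = 928 - \left(-38 + 2 \sqrt{47}\right) = 928 + \left(38 - 2 \sqrt{47}\right) = 966 - 2 \sqrt{47}$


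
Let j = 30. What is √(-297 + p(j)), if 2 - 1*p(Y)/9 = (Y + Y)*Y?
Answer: 3*I*√1831 ≈ 128.37*I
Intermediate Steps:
p(Y) = 18 - 18*Y² (p(Y) = 18 - 9*(Y + Y)*Y = 18 - 9*2*Y*Y = 18 - 18*Y²)
√(-297 + p(j)) = √(-297 + (18 - 18*30²)) = √(-297 + (18 - 18*900)) = √(-297 + (18 - 16200)) = √(-297 - 16182) = √(-16479) = 3*I*√1831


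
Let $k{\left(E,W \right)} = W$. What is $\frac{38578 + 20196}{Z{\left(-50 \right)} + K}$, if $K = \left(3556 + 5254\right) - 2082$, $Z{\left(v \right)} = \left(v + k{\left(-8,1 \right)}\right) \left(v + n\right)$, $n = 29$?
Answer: $\frac{58774}{7757} \approx 7.5769$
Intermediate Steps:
$Z{\left(v \right)} = \left(1 + v\right) \left(29 + v\right)$ ($Z{\left(v \right)} = \left(v + 1\right) \left(v + 29\right) = \left(1 + v\right) \left(29 + v\right)$)
$K = 6728$ ($K = 8810 - 2082 = 6728$)
$\frac{38578 + 20196}{Z{\left(-50 \right)} + K} = \frac{38578 + 20196}{\left(29 + \left(-50\right)^{2} + 30 \left(-50\right)\right) + 6728} = \frac{58774}{\left(29 + 2500 - 1500\right) + 6728} = \frac{58774}{1029 + 6728} = \frac{58774}{7757}$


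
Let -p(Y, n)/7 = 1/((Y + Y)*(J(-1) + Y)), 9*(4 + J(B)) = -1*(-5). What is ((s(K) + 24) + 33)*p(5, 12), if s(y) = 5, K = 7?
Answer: -279/10 ≈ -27.900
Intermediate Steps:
J(B) = -31/9 (J(B) = -4 + (-1*(-5))/9 = -4 + (⅑)*5 = -4 + 5/9 = -31/9)
p(Y, n) = -7/(2*Y*(-31/9 + Y)) (p(Y, n) = -7*1/((-31/9 + Y)*(Y + Y)) = -7*1/(2*Y*(-31/9 + Y)) = -7/(2*Y*(-31/9 + Y)))
((s(K) + 24) + 33)*p(5, 12) = ((5 + 24) + 33)*(-63/2/(5*(-31 + 9*5))) = (29 + 33)*(-63/2*⅕/(-31 + 45)) = 62*(-63/2*⅕/14) = 62*(-63/2*⅕*1/14) = 62*(-9/20) = -279/10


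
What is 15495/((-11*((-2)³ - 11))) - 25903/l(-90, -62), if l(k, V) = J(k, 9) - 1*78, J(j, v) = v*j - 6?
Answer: 19266257/186846 ≈ 103.11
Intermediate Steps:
J(j, v) = -6 + j*v (J(j, v) = j*v - 6 = -6 + j*v)
l(k, V) = -84 + 9*k (l(k, V) = (-6 + k*9) - 1*78 = (-6 + 9*k) - 78 = -84 + 9*k)
15495/((-11*((-2)³ - 11))) - 25903/l(-90, -62) = 15495/((-11*((-2)³ - 11))) - 25903/(-84 + 9*(-90)) = 15495/((-11*(-8 - 11))) - 25903/(-84 - 810) = 15495/((-11*(-19))) - 25903/(-894) = 15495/209 - 25903*(-1/894) = 15495*(1/209) + 25903/894 = 15495/209 + 25903/894 = 19266257/186846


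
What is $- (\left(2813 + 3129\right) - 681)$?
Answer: $-5261$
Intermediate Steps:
$- (\left(2813 + 3129\right) - 681) = - (5942 - 681) = \left(-1\right) 5261 = -5261$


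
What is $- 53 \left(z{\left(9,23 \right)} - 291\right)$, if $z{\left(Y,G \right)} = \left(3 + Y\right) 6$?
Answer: $11607$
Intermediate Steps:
$z{\left(Y,G \right)} = 18 + 6 Y$
$- 53 \left(z{\left(9,23 \right)} - 291\right) = - 53 \left(\left(18 + 6 \cdot 9\right) - 291\right) = - 53 \left(\left(18 + 54\right) - 291\right) = - 53 \left(72 - 291\right) = \left(-53\right) \left(-219\right) = 11607$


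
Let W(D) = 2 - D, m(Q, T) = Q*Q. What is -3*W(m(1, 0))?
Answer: -3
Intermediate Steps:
m(Q, T) = Q²
-3*W(m(1, 0)) = -3*(2 - 1*1²) = -3*(2 - 1*1) = -3*(2 - 1) = -3*1 = -3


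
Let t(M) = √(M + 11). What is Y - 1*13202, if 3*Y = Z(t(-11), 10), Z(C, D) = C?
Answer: -13202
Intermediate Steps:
t(M) = √(11 + M)
Y = 0 (Y = √(11 - 11)/3 = √0/3 = (⅓)*0 = 0)
Y - 1*13202 = 0 - 1*13202 = 0 - 13202 = -13202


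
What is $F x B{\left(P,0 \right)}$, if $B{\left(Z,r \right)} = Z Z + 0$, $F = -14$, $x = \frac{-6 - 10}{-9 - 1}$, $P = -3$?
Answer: $- \frac{1008}{5} \approx -201.6$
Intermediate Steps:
$x = \frac{8}{5}$ ($x = - \frac{16}{-10} = \left(-16\right) \left(- \frac{1}{10}\right) = \frac{8}{5} \approx 1.6$)
$B{\left(Z,r \right)} = Z^{2}$ ($B{\left(Z,r \right)} = Z^{2} + 0 = Z^{2}$)
$F x B{\left(P,0 \right)} = \left(-14\right) \frac{8}{5} \left(-3\right)^{2} = \left(- \frac{112}{5}\right) 9 = - \frac{1008}{5}$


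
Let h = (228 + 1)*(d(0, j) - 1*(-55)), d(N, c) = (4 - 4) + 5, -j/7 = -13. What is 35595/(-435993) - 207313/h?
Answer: -30292030703/1996847940 ≈ -15.170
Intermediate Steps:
j = 91 (j = -7*(-13) = 91)
d(N, c) = 5 (d(N, c) = 0 + 5 = 5)
h = 13740 (h = (228 + 1)*(5 - 1*(-55)) = 229*(5 + 55) = 229*60 = 13740)
35595/(-435993) - 207313/h = 35595/(-435993) - 207313/13740 = 35595*(-1/435993) - 207313*1/13740 = -11865/145331 - 207313/13740 = -30292030703/1996847940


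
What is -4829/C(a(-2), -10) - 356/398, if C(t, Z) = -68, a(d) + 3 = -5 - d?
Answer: 948867/13532 ≈ 70.120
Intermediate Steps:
a(d) = -8 - d (a(d) = -3 + (-5 - d) = -8 - d)
-4829/C(a(-2), -10) - 356/398 = -4829/(-68) - 356/398 = -4829*(-1/68) - 356*1/398 = 4829/68 - 178/199 = 948867/13532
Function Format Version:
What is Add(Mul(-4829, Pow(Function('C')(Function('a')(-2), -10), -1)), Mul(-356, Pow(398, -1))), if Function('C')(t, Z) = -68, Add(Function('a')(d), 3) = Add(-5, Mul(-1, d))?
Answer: Rational(948867, 13532) ≈ 70.120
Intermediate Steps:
Function('a')(d) = Add(-8, Mul(-1, d)) (Function('a')(d) = Add(-3, Add(-5, Mul(-1, d))) = Add(-8, Mul(-1, d)))
Add(Mul(-4829, Pow(Function('C')(Function('a')(-2), -10), -1)), Mul(-356, Pow(398, -1))) = Add(Mul(-4829, Pow(-68, -1)), Mul(-356, Pow(398, -1))) = Add(Mul(-4829, Rational(-1, 68)), Mul(-356, Rational(1, 398))) = Add(Rational(4829, 68), Rational(-178, 199)) = Rational(948867, 13532)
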